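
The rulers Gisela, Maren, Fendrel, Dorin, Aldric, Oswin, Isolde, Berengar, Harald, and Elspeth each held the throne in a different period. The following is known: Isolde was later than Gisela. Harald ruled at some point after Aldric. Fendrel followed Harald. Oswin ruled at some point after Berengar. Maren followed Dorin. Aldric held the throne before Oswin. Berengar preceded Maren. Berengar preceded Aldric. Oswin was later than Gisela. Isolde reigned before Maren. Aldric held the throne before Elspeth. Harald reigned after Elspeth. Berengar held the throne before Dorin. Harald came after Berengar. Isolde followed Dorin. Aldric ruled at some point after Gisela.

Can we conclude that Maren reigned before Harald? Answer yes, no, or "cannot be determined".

No chain of stated constraints runs from Maren to Harald, and none runs from Harald to Maren either.
So the relative order of Maren and Harald is not fixed by the given facts.

cannot be determined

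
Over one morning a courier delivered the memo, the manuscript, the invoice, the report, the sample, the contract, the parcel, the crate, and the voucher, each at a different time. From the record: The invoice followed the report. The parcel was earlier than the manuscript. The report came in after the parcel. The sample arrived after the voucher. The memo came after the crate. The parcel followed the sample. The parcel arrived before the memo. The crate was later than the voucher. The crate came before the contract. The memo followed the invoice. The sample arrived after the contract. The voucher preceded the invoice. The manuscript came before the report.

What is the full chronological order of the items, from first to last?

the voucher, the crate, the contract, the sample, the parcel, the manuscript, the report, the invoice, the memo

The constraints fix every adjacent pair, so only one ordering works:
the voucher → the crate → the contract → the sample → the parcel → the manuscript → the report → the invoice → the memo.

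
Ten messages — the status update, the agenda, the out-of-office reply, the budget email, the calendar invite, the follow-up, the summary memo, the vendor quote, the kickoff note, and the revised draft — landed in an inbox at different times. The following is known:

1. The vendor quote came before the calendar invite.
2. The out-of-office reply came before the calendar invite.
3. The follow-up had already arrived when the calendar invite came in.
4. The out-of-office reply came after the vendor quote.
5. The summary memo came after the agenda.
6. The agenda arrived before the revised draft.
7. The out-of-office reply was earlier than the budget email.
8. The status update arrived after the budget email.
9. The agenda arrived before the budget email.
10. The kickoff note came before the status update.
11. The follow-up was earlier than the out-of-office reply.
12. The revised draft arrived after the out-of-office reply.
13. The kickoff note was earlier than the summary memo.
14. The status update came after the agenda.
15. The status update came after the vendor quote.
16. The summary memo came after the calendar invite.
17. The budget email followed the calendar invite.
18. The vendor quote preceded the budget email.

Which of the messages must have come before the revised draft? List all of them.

Directly stated before the revised draft: the agenda and the out-of-office reply.
The follow-up reaches the revised draft via the follow-up → the out-of-office reply → the revised draft.
The vendor quote reaches the revised draft via the vendor quote → the out-of-office reply → the revised draft.
No chain forces the calendar invite (or any of the others) ahead of the revised draft.

the agenda, the follow-up, the out-of-office reply, the vendor quote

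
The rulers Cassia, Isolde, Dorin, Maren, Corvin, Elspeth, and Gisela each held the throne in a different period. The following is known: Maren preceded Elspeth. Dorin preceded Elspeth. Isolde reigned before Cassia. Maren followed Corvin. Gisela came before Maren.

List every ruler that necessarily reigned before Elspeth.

Corvin, Dorin, Gisela, Maren

Directly stated before Elspeth: Dorin and Maren.
Corvin reaches Elspeth via Corvin → Maren → Elspeth.
Gisela reaches Elspeth via Gisela → Maren → Elspeth.
No chain forces Cassia (or any of the others) ahead of Elspeth.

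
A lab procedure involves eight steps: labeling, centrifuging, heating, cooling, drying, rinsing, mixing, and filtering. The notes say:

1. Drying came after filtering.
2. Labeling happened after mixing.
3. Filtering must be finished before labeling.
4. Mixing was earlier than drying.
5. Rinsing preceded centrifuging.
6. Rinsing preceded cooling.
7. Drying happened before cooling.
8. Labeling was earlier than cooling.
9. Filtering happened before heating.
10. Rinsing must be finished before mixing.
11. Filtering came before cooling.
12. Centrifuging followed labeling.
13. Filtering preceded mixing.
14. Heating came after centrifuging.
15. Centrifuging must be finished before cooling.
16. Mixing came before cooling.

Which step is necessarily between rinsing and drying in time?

mixing

Tracing the constraints gives rinsing → mixing → drying, so mixing sits after rinsing and before drying.
No other step is forced both after rinsing and before drying.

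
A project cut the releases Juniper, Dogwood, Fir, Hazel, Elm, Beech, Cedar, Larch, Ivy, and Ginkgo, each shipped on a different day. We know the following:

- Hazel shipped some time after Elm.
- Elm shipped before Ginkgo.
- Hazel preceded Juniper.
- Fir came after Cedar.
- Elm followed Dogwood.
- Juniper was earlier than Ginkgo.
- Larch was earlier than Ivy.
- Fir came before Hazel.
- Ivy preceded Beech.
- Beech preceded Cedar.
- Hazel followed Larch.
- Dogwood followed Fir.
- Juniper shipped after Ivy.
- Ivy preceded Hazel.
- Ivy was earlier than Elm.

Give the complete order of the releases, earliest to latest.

Larch, Ivy, Beech, Cedar, Fir, Dogwood, Elm, Hazel, Juniper, Ginkgo

The constraints fix every adjacent pair, so only one ordering works:
Larch → Ivy → Beech → Cedar → Fir → Dogwood → Elm → Hazel → Juniper → Ginkgo.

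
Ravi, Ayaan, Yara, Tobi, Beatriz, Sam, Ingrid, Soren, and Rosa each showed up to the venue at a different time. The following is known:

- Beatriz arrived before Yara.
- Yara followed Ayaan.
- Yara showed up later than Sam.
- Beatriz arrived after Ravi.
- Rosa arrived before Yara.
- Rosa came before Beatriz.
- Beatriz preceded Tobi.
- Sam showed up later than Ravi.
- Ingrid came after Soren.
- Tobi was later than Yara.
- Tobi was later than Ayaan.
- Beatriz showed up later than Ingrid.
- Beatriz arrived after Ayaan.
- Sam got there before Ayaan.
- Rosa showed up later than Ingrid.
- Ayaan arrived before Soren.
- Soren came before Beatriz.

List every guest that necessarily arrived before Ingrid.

Ayaan, Ravi, Sam, Soren

Directly stated before Ingrid: Soren.
Ayaan reaches Ingrid via Ayaan → Soren → Ingrid.
Ravi reaches Ingrid via Ravi → Sam → Ayaan → Soren → Ingrid.
Sam reaches Ingrid via Sam → Ayaan → Soren → Ingrid.
No chain forces Rosa (or any of the others) ahead of Ingrid.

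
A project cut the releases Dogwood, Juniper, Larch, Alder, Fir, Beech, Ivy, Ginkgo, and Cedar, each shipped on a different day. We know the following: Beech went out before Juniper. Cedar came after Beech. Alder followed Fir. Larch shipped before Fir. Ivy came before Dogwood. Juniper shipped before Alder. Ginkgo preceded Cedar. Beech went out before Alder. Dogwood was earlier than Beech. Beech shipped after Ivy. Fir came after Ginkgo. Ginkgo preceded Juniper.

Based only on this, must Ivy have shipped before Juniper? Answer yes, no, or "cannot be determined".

Chain the constraints: Ivy → Beech → Juniper. Each link is directly stated, so Ivy comes before Juniper.

yes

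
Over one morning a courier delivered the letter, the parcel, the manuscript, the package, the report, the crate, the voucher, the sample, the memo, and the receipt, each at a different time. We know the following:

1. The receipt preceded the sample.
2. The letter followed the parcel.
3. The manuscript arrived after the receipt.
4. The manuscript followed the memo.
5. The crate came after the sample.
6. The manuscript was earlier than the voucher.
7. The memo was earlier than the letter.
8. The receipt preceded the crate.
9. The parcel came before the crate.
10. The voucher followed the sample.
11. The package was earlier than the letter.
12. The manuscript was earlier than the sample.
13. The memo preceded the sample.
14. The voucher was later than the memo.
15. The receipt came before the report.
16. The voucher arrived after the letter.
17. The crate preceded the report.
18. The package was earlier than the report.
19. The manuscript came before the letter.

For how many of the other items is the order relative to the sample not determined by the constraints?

Forced before the sample: the manuscript, the memo, and the receipt; forced after the sample: the crate, the report, and the voucher.
That leaves the letter, the package, and the parcel with no forced order relative to the sample — 3.

3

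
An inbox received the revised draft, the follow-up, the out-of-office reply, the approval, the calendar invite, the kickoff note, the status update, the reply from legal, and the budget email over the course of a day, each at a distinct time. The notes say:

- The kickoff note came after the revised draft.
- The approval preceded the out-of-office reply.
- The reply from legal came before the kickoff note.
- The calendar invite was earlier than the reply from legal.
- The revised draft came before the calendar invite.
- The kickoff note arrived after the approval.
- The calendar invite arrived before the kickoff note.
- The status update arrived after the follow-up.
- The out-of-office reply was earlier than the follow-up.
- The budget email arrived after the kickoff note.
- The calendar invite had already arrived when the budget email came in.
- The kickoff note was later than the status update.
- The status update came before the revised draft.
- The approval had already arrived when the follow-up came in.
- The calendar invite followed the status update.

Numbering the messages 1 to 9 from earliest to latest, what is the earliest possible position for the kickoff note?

8

The approval, the calendar invite, the follow-up, the out-of-office reply, the reply from legal, the revised draft, and the status update must all come before the kickoff note — 7 forced predecessors.
Nothing else is forced ahead of the kickoff note, so its earliest slot is position 7 + 1 = 8.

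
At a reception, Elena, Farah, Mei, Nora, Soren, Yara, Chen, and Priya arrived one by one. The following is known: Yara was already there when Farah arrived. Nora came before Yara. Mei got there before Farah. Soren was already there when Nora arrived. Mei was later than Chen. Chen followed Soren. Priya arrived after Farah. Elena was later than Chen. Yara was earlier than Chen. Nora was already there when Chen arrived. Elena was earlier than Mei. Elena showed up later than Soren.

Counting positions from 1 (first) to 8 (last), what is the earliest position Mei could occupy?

Chen, Elena, Nora, Soren, and Yara must all come before Mei — 5 forced predecessors.
Nothing else is forced ahead of Mei, so their earliest slot is position 5 + 1 = 6.

6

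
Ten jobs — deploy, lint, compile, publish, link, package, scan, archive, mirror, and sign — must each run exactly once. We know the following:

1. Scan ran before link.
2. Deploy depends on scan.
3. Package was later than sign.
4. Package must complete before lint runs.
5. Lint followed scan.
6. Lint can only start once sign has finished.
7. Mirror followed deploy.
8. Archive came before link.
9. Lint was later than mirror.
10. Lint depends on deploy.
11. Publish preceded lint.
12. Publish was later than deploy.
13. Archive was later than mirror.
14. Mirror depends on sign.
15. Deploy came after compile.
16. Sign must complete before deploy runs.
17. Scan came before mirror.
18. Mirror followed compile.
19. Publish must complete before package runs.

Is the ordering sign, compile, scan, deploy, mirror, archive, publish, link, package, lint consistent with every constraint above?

Check each stated constraint against the proposed order — e.g. sign is ahead of package; sign is ahead of lint. Every pair is in the required order; nothing is violated.

yes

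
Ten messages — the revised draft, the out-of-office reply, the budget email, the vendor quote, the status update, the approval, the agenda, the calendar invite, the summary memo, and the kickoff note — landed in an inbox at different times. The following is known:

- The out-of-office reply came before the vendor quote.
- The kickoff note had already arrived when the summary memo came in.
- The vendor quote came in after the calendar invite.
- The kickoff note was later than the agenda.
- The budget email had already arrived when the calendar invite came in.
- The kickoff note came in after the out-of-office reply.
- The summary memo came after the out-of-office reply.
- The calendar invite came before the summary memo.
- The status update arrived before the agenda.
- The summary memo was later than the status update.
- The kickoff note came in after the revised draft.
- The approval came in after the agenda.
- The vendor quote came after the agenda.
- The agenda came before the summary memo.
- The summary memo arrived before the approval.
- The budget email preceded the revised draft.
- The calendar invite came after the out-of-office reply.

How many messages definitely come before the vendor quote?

Directly stated before the vendor quote: the agenda, the calendar invite, and the out-of-office reply.
The budget email reaches the vendor quote via the budget email → the calendar invite → the vendor quote.
The status update reaches the vendor quote via the status update → the agenda → the vendor quote.
No chain forces the summary memo (or any of the others) ahead of the vendor quote.
That's the agenda, the budget email, the calendar invite, the out-of-office reply, and the status update — 5 in all.

5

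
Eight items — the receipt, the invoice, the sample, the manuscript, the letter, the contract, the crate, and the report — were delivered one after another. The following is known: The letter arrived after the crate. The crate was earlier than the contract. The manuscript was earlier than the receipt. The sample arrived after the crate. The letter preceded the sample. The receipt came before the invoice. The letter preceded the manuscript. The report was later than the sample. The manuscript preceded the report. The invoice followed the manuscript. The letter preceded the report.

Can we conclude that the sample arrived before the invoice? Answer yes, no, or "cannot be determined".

No chain of stated constraints runs from the sample to the invoice, and none runs from the invoice to the sample either.
So the relative order of the sample and the invoice is not fixed by the given facts.

cannot be determined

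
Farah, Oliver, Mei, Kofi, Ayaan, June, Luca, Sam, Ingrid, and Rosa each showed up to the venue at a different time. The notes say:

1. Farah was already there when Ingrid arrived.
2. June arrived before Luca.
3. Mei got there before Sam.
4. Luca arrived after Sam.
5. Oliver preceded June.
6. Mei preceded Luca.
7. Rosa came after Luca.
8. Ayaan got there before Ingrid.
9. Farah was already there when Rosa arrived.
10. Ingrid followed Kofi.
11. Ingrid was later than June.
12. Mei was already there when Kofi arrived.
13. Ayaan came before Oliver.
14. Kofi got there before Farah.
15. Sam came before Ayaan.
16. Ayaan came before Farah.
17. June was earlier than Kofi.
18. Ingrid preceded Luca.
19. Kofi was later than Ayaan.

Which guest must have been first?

Mei has a chain of constraints placing them before every other guest, so Mei must be first.

Mei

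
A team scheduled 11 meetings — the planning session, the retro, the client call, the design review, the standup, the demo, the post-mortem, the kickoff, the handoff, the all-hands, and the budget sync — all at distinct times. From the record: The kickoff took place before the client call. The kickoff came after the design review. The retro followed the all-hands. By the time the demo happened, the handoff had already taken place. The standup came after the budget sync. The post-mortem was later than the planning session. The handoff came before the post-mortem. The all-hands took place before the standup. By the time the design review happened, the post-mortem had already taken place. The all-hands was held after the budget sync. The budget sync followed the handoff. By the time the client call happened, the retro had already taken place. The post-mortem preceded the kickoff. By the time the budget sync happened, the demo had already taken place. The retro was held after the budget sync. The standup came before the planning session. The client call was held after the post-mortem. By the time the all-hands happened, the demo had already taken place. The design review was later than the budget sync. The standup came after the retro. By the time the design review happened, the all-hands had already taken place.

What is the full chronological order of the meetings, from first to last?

the handoff, the demo, the budget sync, the all-hands, the retro, the standup, the planning session, the post-mortem, the design review, the kickoff, the client call

The constraints fix every adjacent pair, so only one ordering works:
the handoff → the demo → the budget sync → the all-hands → the retro → the standup → the planning session → the post-mortem → the design review → the kickoff → the client call.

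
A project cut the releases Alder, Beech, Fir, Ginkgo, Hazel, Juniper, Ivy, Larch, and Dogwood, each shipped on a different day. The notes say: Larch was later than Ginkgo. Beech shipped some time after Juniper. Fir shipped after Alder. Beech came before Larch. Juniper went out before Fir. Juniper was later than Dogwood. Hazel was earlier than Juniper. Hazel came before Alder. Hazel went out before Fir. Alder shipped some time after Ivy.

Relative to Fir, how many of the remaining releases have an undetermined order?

Forced before Fir: Alder, Dogwood, Hazel, Ivy, and Juniper.
That leaves Beech, Ginkgo, and Larch with no forced order relative to Fir — 3.

3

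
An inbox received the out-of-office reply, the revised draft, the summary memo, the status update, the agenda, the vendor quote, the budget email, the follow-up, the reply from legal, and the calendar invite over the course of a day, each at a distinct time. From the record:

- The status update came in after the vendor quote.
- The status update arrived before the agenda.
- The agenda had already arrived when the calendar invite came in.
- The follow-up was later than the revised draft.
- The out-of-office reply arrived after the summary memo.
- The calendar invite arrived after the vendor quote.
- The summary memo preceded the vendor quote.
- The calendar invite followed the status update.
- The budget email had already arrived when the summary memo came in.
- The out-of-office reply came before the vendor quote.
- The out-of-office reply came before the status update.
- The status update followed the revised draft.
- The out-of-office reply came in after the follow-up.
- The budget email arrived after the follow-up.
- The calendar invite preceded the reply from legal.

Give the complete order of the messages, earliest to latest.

the revised draft, the follow-up, the budget email, the summary memo, the out-of-office reply, the vendor quote, the status update, the agenda, the calendar invite, the reply from legal

The constraints fix every adjacent pair, so only one ordering works:
the revised draft → the follow-up → the budget email → the summary memo → the out-of-office reply → the vendor quote → the status update → the agenda → the calendar invite → the reply from legal.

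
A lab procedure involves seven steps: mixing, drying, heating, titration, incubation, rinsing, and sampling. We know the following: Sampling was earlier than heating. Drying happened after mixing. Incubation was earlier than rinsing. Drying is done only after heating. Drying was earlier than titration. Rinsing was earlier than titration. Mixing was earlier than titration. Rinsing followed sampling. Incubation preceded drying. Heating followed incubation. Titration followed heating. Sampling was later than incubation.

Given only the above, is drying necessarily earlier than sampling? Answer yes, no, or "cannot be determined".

no

Tracing the constraints gives sampling → heating → drying, so sampling must come before drying.
That means drying cannot be before sampling.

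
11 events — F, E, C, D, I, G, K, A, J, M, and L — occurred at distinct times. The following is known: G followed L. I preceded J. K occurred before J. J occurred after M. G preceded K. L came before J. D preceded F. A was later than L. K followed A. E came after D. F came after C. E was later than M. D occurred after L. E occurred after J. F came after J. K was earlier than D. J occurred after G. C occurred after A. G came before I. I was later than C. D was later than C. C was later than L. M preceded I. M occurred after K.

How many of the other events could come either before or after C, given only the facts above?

3

Forced before C: A and L; forced after C: D, E, F, I, and J.
That leaves G, K, and M with no forced order relative to C — 3.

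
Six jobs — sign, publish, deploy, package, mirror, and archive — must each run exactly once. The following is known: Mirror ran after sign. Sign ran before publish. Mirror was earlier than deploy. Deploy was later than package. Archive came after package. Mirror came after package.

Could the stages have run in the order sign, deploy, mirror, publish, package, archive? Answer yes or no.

no

The constraints require package before mirror, but in the proposed sequence mirror appears ahead of package. That one violation is enough.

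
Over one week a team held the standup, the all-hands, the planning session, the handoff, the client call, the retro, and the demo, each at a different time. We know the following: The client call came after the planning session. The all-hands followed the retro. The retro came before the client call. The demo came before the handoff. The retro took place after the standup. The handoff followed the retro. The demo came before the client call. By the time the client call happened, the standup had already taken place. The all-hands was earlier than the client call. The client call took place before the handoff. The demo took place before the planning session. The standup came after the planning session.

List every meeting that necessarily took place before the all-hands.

the demo, the planning session, the retro, the standup

Directly stated before the all-hands: the retro.
The demo reaches the all-hands via the demo → the planning session → the standup → the retro → the all-hands.
The planning session reaches the all-hands via the planning session → the standup → the retro → the all-hands.
The standup reaches the all-hands via the standup → the retro → the all-hands.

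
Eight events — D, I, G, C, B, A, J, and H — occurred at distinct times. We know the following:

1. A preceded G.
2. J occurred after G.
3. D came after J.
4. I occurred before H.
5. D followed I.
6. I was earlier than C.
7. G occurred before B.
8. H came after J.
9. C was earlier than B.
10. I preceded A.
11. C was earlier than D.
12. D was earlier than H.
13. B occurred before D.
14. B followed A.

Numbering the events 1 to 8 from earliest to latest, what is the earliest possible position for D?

7

A, B, C, G, I, and J must all come before D — 6 forced predecessors.
Nothing else is forced ahead of D, so its earliest slot is position 6 + 1 = 7.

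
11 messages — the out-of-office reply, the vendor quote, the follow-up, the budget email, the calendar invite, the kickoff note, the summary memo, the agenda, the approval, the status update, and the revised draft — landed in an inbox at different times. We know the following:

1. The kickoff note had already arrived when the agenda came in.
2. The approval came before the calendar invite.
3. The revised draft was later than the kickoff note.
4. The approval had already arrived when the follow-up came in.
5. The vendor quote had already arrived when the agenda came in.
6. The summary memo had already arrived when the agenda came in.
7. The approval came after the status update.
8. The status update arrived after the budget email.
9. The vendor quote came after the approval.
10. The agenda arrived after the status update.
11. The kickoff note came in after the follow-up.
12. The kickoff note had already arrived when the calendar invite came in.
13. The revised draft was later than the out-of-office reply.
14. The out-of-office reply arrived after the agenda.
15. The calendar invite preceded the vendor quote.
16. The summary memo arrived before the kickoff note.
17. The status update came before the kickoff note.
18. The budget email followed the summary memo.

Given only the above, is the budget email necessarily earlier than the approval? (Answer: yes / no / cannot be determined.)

yes

Chain the constraints: the budget email → the status update → the approval. Each link is directly stated, so the budget email comes before the approval.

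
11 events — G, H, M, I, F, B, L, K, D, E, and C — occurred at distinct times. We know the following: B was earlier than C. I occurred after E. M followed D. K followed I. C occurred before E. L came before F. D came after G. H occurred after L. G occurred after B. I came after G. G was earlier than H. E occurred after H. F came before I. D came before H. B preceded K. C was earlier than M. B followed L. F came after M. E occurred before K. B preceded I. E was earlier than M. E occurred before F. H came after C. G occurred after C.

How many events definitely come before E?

Directly stated before E: C and H.
B reaches E via B → C → E.
D reaches E via D → H → E.
G reaches E via G → H → E.
Likewise L reaches E by chaining the stated constraints.
That's B, C, D, G, H, and L — 6 in all.

6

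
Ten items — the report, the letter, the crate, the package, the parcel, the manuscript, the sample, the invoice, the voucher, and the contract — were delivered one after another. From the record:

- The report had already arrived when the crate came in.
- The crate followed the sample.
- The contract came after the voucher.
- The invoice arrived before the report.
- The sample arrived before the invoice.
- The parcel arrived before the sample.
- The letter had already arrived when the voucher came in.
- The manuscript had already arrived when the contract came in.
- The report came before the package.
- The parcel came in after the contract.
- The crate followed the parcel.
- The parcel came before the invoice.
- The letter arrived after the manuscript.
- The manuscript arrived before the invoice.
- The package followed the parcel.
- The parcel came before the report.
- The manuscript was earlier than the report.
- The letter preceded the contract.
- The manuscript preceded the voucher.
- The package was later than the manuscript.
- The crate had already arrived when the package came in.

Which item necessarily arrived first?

the manuscript

The manuscript has a chain of constraints placing it before every other item, so the manuscript must be first.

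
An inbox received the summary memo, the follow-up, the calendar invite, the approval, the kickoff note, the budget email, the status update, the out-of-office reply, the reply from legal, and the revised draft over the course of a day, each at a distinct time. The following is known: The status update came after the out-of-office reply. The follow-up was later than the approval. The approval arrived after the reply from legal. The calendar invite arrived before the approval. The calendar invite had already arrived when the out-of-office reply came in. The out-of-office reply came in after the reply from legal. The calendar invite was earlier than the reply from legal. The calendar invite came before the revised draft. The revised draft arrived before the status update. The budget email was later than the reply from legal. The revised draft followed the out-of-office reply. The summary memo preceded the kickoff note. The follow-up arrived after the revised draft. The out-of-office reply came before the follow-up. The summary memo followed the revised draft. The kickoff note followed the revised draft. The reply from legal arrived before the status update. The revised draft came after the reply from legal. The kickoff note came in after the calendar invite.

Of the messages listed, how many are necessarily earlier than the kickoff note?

5

Directly stated before the kickoff note: the calendar invite, the revised draft, and the summary memo.
The out-of-office reply reaches the kickoff note via the out-of-office reply → the revised draft → the kickoff note.
The reply from legal reaches the kickoff note via the reply from legal → the revised draft → the kickoff note.
No chain forces the follow-up (or any of the others) ahead of the kickoff note.
That's the calendar invite, the out-of-office reply, the reply from legal, the revised draft, and the summary memo — 5 in all.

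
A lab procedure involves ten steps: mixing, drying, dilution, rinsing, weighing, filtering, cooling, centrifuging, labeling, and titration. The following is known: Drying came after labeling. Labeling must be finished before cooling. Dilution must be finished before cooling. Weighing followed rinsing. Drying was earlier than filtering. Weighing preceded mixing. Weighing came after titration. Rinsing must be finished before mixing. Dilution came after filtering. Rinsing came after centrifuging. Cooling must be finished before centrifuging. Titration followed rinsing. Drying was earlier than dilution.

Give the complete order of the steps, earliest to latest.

The constraints fix every adjacent pair, so only one ordering works:
labeling → drying → filtering → dilution → cooling → centrifuging → rinsing → titration → weighing → mixing.

labeling, drying, filtering, dilution, cooling, centrifuging, rinsing, titration, weighing, mixing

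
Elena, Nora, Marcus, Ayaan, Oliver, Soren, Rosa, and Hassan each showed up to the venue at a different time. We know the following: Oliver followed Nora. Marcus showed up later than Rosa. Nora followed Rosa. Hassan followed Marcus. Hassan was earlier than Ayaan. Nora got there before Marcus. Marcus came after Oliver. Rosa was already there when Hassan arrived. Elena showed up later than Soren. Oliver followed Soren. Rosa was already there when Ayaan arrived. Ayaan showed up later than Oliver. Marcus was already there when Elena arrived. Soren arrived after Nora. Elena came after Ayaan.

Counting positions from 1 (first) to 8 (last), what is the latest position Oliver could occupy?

4

Oliver must come before Ayaan, Elena, Hassan, and Marcus — 4 guests forced after them.
Everything else can be placed before Oliver in some valid order, so Oliver can sit as late as position 8 − 4 = 4.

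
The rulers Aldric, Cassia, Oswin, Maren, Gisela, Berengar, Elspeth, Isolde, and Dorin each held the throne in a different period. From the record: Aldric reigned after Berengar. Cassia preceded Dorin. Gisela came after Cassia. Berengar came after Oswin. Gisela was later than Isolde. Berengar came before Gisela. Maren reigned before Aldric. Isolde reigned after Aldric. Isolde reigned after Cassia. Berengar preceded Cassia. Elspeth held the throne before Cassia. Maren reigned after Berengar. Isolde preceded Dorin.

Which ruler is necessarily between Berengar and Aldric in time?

Tracing the constraints gives Berengar → Maren → Aldric, so Maren sits after Berengar and before Aldric.
No other ruler is forced both after Berengar and before Aldric.

Maren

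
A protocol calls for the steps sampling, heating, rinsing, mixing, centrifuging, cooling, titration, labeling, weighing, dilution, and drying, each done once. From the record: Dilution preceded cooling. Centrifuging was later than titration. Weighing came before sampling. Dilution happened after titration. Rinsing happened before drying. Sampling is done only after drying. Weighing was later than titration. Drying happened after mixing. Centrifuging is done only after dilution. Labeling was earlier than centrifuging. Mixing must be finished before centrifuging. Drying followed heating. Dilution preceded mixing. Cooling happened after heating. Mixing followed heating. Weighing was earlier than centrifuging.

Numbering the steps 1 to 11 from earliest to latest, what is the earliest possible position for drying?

6

Dilution, heating, mixing, rinsing, and titration must all come before drying — 5 forced predecessors.
Nothing else is forced ahead of drying, so its earliest slot is position 5 + 1 = 6.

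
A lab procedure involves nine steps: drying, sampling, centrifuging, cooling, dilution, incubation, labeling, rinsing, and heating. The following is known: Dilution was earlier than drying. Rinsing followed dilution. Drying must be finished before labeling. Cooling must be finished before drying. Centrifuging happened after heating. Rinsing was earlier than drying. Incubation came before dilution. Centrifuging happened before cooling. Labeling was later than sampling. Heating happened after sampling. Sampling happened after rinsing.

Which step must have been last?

Every other step has a chain of constraints placing it before labeling, so labeling is last.

labeling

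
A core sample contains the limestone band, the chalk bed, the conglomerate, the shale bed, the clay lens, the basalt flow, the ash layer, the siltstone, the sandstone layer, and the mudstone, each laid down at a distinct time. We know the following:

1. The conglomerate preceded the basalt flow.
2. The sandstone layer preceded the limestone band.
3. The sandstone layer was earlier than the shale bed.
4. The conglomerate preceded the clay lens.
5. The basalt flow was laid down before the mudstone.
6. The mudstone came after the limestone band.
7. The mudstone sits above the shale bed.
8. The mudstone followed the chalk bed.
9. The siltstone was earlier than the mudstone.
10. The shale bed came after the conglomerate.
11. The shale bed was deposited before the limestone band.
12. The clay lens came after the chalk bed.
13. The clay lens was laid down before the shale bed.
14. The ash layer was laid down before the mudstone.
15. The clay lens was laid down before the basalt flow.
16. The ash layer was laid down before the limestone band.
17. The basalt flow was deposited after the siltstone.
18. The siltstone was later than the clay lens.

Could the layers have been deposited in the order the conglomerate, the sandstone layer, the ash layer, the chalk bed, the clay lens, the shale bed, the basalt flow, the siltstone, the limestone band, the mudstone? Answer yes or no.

The constraints require the siltstone before the basalt flow, but in the proposed sequence the basalt flow appears ahead of the siltstone. That one violation is enough.

no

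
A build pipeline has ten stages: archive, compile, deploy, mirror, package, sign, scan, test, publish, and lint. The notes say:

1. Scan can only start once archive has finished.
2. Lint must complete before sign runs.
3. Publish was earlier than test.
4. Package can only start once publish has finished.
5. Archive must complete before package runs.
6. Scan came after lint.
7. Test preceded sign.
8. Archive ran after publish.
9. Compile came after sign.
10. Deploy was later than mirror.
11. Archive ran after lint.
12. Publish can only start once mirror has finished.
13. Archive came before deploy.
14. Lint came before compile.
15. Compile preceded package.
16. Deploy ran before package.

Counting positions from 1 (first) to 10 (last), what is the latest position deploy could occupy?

Deploy must come before package — 1 stage forced after it.
Everything else can be placed before deploy in some valid order, so deploy can sit as late as position 10 − 1 = 9.

9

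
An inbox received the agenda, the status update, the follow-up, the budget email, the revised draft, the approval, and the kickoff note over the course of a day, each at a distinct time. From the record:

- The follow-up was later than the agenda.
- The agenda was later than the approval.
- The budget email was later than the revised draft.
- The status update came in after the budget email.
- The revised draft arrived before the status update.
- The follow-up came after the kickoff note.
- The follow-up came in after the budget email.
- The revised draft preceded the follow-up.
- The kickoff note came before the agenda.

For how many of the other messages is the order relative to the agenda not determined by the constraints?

3

Forced before the agenda: the approval and the kickoff note; forced after the agenda: the follow-up.
That leaves the budget email, the revised draft, and the status update with no forced order relative to the agenda — 3.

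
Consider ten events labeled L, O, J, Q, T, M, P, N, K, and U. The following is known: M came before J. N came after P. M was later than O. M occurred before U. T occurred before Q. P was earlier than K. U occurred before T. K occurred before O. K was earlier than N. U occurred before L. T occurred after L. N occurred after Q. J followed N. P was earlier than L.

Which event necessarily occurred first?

P has a chain of constraints placing it before every other event, so P must be first.

P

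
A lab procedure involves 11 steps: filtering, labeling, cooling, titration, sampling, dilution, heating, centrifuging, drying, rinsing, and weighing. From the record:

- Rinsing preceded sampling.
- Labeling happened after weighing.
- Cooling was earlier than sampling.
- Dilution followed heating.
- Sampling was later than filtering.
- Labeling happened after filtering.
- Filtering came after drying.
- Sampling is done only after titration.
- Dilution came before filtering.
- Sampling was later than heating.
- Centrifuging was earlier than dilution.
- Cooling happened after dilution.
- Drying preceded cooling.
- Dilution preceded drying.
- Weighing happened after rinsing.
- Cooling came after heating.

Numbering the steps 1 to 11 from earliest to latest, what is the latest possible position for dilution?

6

Dilution must come before cooling, drying, filtering, labeling, and sampling — 5 steps forced after it.
Everything else can be placed before dilution in some valid order, so dilution can sit as late as position 11 − 5 = 6.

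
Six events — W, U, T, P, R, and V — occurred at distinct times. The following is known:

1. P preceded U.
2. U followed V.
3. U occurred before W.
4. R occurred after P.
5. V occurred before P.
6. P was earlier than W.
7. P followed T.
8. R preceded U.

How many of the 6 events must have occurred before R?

Directly stated before R: P.
T reaches R via T → P → R.
V reaches R via V → P → R.
No chain forces U (or any of the others) ahead of R.
That's P, T, and V — 3 in all.

3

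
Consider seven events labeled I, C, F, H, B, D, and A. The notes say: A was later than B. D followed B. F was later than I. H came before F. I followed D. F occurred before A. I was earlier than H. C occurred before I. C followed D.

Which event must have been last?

Every other event has a chain of constraints placing it before A, so A is last.

A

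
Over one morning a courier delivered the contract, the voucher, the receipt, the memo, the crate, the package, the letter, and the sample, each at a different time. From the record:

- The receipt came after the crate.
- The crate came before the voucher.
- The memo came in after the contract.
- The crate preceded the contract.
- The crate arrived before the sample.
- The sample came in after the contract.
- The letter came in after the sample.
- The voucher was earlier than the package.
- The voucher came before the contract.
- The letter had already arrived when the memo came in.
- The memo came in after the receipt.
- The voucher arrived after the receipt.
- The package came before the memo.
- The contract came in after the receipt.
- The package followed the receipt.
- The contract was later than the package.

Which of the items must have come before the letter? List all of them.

Directly stated before the letter: the sample.
The contract reaches the letter via the contract → the sample → the letter.
The crate reaches the letter via the crate → the sample → the letter.
The package reaches the letter via the package → the contract → the sample → the letter.
Likewise the receipt and the voucher each reach the letter by chaining the stated constraints.
No chain forces the memo ahead of the letter.

the contract, the crate, the package, the receipt, the sample, the voucher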